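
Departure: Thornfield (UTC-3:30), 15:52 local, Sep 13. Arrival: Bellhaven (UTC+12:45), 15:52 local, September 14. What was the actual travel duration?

Departure in UTC: 15:52 + 3:30 = 19:22 on Sep 13.
Arrival in UTC: 15:52 − 12:45 = 03:07 on Sep 14.
Elapsed = 03:07 − 19:22 (+1 day) = 7 hours 45 minutes.

7 hours 45 minutes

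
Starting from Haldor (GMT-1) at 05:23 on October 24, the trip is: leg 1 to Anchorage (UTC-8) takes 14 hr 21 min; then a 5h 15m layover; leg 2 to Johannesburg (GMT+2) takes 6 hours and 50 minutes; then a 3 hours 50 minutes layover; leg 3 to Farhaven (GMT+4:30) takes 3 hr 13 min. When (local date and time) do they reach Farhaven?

Convert departure to UTC: 05:23 + 1:00 = 06:23 UTC on Oct 24.
Add 14 hours and 21 minutes leg 1 → 20:44 UTC.
Add 5 hours 15 minutes layover in Anchorage → 01:59 UTC (Oct 25).
Add 6 hours and 50 minutes leg 2 → 08:49 UTC.
Add 3 hours and 50 minutes layover in Johannesburg → 12:39 UTC.
Add 3 hours and 13 minutes leg 3 → 15:52 UTC.
Farhaven is UTC+4:30, so local arrival = 15:52 + 4:30 = 20:22 on Oct 25.

20:22 on October 25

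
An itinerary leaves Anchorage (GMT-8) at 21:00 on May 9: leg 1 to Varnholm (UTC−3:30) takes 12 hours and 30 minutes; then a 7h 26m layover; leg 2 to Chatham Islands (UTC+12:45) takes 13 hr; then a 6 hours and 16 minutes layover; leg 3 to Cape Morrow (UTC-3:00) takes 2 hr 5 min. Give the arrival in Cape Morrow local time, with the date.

Convert departure to UTC: 21:00 + 8:00 = 05:00 UTC on May 10.
Add 12 hours and 30 minutes leg 1 → 17:30 UTC.
Add 7 hours and 26 minutes layover in Varnholm → 00:56 UTC (May 11).
Add 13 hours leg 2 → 13:56 UTC.
Add 6 hours and 16 minutes layover in Chatham Islands → 20:12 UTC.
Add 2 hours and 5 minutes leg 3 → 22:17 UTC.
Cape Morrow is UTC−3:00, so local arrival = 22:17 − 3:00 = 19:17 on May 11.

19:17 on May 11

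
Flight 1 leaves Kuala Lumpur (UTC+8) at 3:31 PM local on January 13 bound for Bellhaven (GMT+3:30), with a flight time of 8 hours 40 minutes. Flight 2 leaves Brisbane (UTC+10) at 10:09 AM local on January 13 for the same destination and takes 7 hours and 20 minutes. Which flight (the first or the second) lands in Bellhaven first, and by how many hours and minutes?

Flight 1 in UTC: 3:31 PM − 8:00 = 7:31 AM on Jan 13.
+8 hours and 40 minutes → arrive 4:11 PM UTC on Jan 13.
Flight 2 in UTC: 10:09 AM − 10:00 = 12:09 AM on Jan 13.
+7 hours and 20 minutes → arrive 7:29 AM UTC on Jan 13.
Flight 2 lands earlier by 8 hours 42 minutes.

the second, by 8 hours 42 minutes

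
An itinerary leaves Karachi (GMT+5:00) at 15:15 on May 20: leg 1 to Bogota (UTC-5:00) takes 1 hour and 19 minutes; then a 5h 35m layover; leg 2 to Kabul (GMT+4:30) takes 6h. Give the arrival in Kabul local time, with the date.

Convert departure to UTC: 15:15 − 5:00 = 10:15 UTC on May 20.
Add 1 hour and 19 minutes leg 1 → 11:34 UTC.
Add 5 hours 35 minutes layover in Bogota → 17:09 UTC.
Add 6 hours leg 2 → 23:09 UTC.
Kabul is UTC+4:30, so local arrival = 23:09 + 4:30 = 03:39 on May 21.

03:39 on May 21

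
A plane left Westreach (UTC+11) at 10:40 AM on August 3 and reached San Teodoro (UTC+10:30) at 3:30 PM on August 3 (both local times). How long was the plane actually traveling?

5 hours 20 minutes

Departure in UTC: 10:40 AM − 11:00 = 11:40 PM on Aug 2.
Arrival in UTC: 3:30 PM − 10:30 = 5:00 AM on Aug 3.
Elapsed = 5:00 AM − 11:40 PM (+1 day) = 5 hours 20 minutes.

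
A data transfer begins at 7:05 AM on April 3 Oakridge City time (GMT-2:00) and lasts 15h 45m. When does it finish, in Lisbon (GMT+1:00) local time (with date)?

1:50 AM on April 4

Convert start to UTC: 7:05 AM + 2:00 = 9:05 AM UTC on Apr 3.
Add 15 hours 45 minutes duration → 12:50 AM UTC (Apr 4).
Lisbon is UTC+1:00, so local end time = 12:50 AM + 1:00 = 1:50 AM on Apr 4.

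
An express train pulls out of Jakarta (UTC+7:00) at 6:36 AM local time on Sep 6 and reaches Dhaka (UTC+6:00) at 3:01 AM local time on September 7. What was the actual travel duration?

21 hours 25 minutes

Dhaka is 1:00 behind Jakarta.
Clock-face elapsed time (ignoring zones) is 20 hours 25 minutes.
Actual elapsed = 20 hours 25 minutes + 1:00 = 21 hours 25 minutes.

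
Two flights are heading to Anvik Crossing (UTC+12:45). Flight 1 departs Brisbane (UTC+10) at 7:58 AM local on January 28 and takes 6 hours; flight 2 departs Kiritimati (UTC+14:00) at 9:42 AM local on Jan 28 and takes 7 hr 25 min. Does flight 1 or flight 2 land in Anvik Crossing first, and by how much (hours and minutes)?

the second, by 51 minutes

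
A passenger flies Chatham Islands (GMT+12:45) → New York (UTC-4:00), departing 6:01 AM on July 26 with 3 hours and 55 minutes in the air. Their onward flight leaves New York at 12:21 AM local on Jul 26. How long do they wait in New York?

7 hours 10 minutes

Convert departure to UTC: 6:01 AM − 12:45 = 5:16 PM UTC on Jul 25.
Add 3 hours 55 minutes flight time → 9:11 PM UTC.
New York is UTC−4:00, so local arrival = 9:11 PM − 4:00 = 5:11 PM on Jul 25.
Layover = 12:21 AM − 5:11 PM (+1 day) = 7 hours 10 minutes.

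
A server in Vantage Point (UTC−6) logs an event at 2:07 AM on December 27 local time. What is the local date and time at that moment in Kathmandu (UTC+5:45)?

Kathmandu is 11:45 ahead of Vantage Point.
Shift by the zone difference: 2:07 AM + 11:45 = 1:52 PM on Dec 27 in Kathmandu.

1:52 PM on December 27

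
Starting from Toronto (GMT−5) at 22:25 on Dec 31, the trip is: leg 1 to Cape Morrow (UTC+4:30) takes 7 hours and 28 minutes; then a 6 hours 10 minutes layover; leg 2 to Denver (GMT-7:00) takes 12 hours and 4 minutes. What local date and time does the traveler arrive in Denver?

22:07 on Jan 1

Convert departure to UTC: 22:25 + 5:00 = 03:25 UTC on Jan 1.
Add 7 hours and 28 minutes leg 1 → 10:53 UTC.
Add 6 hours 10 minutes layover in Cape Morrow → 17:03 UTC.
Add 12 hours and 4 minutes leg 2 → 05:07 UTC (Jan 2).
Denver is UTC−7:00, so local arrival = 05:07 − 7:00 = 22:07 on Jan 1.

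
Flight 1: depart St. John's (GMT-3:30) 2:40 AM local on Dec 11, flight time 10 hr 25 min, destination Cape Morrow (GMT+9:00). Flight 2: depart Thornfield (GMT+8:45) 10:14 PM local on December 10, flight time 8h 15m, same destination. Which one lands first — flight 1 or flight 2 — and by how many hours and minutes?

Flight 1 in UTC: 2:40 AM + 3:30 = 6:10 AM on Dec 11.
+10 hours 25 minutes → arrive 4:35 PM UTC on Dec 11.
Flight 2 in UTC: 10:14 PM − 8:45 = 1:29 PM on Dec 10.
+8 hours 15 minutes → arrive 9:44 PM UTC on Dec 10.
Flight 2 lands earlier by 18 hours 51 minutes.

the second, by 18 hours 51 minutes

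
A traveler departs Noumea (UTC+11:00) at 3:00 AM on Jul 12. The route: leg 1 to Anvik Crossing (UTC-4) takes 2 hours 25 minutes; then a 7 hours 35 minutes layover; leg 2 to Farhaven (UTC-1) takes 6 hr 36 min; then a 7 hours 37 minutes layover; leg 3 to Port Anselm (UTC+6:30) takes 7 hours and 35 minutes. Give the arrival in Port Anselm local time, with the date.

6:18 AM on Jul 13

Convert departure to UTC: 3:00 AM − 11:00 = 4:00 PM UTC on Jul 11.
Add 2 hours 25 minutes leg 1 → 6:25 PM UTC.
Add 7 hours 35 minutes layover in Anvik Crossing → 2:00 AM UTC (Jul 12).
Add 6 hours and 36 minutes leg 2 → 8:36 AM UTC.
Add 7 hours 37 minutes layover in Farhaven → 4:13 PM UTC.
Add 7 hours 35 minutes leg 3 → 11:48 PM UTC.
Port Anselm is UTC+6:30, so local arrival = 11:48 PM + 6:30 = 6:18 AM on Jul 13.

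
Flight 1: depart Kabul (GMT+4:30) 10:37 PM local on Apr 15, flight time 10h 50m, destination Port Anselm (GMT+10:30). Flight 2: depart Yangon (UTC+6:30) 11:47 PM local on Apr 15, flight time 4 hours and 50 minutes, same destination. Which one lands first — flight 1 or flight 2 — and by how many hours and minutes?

the second, by 6 hours 50 minutes

Flight 1 in UTC: 10:37 PM − 4:30 = 6:07 PM on Apr 15.
+10 hours and 50 minutes → arrive 4:57 AM UTC on Apr 16.
Flight 2 in UTC: 11:47 PM − 6:30 = 5:17 PM on Apr 15.
+4 hours 50 minutes → arrive 10:07 PM UTC on Apr 15.
Flight 2 lands earlier by 6 hours 50 minutes.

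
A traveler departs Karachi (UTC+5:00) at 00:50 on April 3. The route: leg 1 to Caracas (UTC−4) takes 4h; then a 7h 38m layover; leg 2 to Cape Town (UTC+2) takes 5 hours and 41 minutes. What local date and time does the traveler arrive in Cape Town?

15:09 on April 3

Convert departure to UTC: 00:50 − 5:00 = 19:50 UTC on Apr 2.
Add 4 hours leg 1 → 23:50 UTC.
Add 7 hours and 38 minutes layover in Caracas → 07:28 UTC (Apr 3).
Add 5 hours and 41 minutes leg 2 → 13:09 UTC.
Cape Town is UTC+2:00, so local arrival = 13:09 + 2:00 = 15:09 on Apr 3.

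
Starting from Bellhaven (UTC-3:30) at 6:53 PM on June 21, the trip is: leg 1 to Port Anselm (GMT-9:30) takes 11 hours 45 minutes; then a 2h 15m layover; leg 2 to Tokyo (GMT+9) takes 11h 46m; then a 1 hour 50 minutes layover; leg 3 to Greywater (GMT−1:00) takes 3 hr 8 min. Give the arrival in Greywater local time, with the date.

4:07 AM on June 23

Convert departure to UTC: 6:53 PM + 3:30 = 10:23 PM UTC on Jun 21.
Add 11 hours and 45 minutes leg 1 → 10:08 AM UTC (Jun 22).
Add 2 hours and 15 minutes layover in Port Anselm → 12:23 PM UTC.
Add 11 hours 46 minutes leg 2 → 12:09 AM UTC (Jun 23).
Add 1 hour 50 minutes layover in Tokyo → 1:59 AM UTC.
Add 3 hours and 8 minutes leg 3 → 5:07 AM UTC.
Greywater is UTC−1:00, so local arrival = 5:07 AM − 1:00 = 4:07 AM on Jun 23.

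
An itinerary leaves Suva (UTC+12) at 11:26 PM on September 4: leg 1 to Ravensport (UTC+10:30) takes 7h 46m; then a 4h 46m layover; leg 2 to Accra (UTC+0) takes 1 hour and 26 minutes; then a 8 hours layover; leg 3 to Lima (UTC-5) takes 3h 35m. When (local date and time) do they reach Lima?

Convert departure to UTC: 11:26 PM − 12:00 = 11:26 AM UTC on Sep 4.
Add 7 hours 46 minutes leg 1 → 7:12 PM UTC.
Add 4 hours and 46 minutes layover in Ravensport → 11:58 PM UTC.
Add 1 hour 26 minutes leg 2 → 1:24 AM UTC (Sep 5).
Add 8 hours layover in Accra → 9:24 AM UTC.
Add 3 hours and 35 minutes leg 3 → 12:59 PM UTC.
Lima is UTC−5:00, so local arrival = 12:59 PM − 5:00 = 7:59 AM on Sep 5.

7:59 AM on Sep 5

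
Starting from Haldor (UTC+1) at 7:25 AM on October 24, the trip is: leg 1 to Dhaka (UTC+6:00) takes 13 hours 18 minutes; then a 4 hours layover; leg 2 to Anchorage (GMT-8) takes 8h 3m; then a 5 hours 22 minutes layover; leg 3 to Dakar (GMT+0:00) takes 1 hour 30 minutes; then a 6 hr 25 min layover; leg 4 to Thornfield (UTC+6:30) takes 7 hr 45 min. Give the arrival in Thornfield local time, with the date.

11:18 AM on Oct 26

Convert departure to UTC: 7:25 AM − 1:00 = 6:25 AM UTC on Oct 24.
Add 13 hours and 18 minutes leg 1 → 7:43 PM UTC.
Add 4 hours layover in Dhaka → 11:43 PM UTC.
Add 8 hours 3 minutes leg 2 → 7:46 AM UTC (Oct 25).
Add 5 hours 22 minutes layover in Anchorage → 1:08 PM UTC.
Add 1 hour and 30 minutes leg 3 → 2:38 PM UTC.
Add 6 hours 25 minutes layover in Dakar → 9:03 PM UTC.
Add 7 hours and 45 minutes leg 4 → 4:48 AM UTC (Oct 26).
Thornfield is UTC+6:30, so local arrival = 4:48 AM + 6:30 = 11:18 AM on Oct 26.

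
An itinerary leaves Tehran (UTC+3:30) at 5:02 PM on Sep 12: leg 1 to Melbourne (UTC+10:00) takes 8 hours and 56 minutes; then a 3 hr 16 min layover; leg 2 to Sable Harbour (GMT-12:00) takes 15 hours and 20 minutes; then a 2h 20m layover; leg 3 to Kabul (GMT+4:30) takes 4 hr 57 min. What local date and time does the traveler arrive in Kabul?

Convert departure to UTC: 5:02 PM − 3:30 = 1:32 PM UTC on Sep 12.
Add 8 hours and 56 minutes leg 1 → 10:28 PM UTC.
Add 3 hours and 16 minutes layover in Melbourne → 1:44 AM UTC (Sep 13).
Add 15 hours and 20 minutes leg 2 → 5:04 PM UTC.
Add 2 hours 20 minutes layover in Sable Harbour → 7:24 PM UTC.
Add 4 hours and 57 minutes leg 3 → 12:21 AM UTC (Sep 14).
Kabul is UTC+4:30, so local arrival = 12:21 AM + 4:30 = 4:51 AM on Sep 14.

4:51 AM on September 14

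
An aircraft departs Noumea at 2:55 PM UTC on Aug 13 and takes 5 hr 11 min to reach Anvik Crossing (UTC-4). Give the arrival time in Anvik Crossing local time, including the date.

4:06 PM on Aug 13

Departure is given in UTC: 2:55 PM on Aug 13.
Add 5 hours and 11 minutes → 8:06 PM UTC.
Anvik Crossing is UTC−4:00: 8:06 PM − 4:00 = 4:06 PM on Aug 13.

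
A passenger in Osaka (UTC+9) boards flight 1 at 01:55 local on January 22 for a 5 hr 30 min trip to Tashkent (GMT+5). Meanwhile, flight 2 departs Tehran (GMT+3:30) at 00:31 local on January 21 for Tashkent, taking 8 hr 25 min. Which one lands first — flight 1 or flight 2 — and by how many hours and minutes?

Flight 1 in UTC: 01:55 − 9:00 = 16:55 on Jan 21.
+5 hours and 30 minutes → arrive 22:25 UTC on Jan 21.
Flight 2 in UTC: 00:31 − 3:30 = 21:01 on Jan 20.
+8 hours and 25 minutes → arrive 05:26 UTC on Jan 21.
Flight 2 lands earlier by 16 hours 59 minutes.

the second, by 16 hours 59 minutes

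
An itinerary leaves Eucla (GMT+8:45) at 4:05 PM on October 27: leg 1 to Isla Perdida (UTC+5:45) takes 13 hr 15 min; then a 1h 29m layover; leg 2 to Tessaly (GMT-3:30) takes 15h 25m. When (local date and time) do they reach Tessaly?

Convert departure to UTC: 4:05 PM − 8:45 = 7:20 AM UTC on Oct 27.
Add 13 hours and 15 minutes leg 1 → 8:35 PM UTC.
Add 1 hour 29 minutes layover in Isla Perdida → 10:04 PM UTC.
Add 15 hours 25 minutes leg 2 → 1:29 PM UTC (Oct 28).
Tessaly is UTC−3:30, so local arrival = 1:29 PM − 3:30 = 9:59 AM on Oct 28.

9:59 AM on October 28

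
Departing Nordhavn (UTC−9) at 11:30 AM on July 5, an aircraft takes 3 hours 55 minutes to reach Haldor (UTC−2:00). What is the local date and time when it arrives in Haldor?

10:25 PM on July 5

Convert departure to UTC: 11:30 AM + 9:00 = 8:30 PM UTC on Jul 5.
Add 3 hours and 55 minutes travel time → 12:25 AM UTC (Jul 6).
Haldor is UTC−2:00, so local arrival = 12:25 AM − 2:00 = 10:25 PM on Jul 5.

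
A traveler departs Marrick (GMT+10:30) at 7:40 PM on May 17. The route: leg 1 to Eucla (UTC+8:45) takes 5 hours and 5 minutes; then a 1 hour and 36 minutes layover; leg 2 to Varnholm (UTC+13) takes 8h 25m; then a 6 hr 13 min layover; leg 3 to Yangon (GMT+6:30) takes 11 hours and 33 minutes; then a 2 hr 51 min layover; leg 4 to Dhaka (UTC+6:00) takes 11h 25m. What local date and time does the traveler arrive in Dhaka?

2:18 PM on May 19

Convert departure to UTC: 7:40 PM − 10:30 = 9:10 AM UTC on May 17.
Add 5 hours and 5 minutes leg 1 → 2:15 PM UTC.
Add 1 hour and 36 minutes layover in Eucla → 3:51 PM UTC.
Add 8 hours and 25 minutes leg 2 → 12:16 AM UTC (May 18).
Add 6 hours 13 minutes layover in Varnholm → 6:29 AM UTC.
Add 11 hours and 33 minutes leg 3 → 6:02 PM UTC.
Add 2 hours 51 minutes layover in Yangon → 8:53 PM UTC.
Add 11 hours 25 minutes leg 4 → 8:18 AM UTC (May 19).
Dhaka is UTC+6:00, so local arrival = 8:18 AM + 6:00 = 2:18 PM on May 19.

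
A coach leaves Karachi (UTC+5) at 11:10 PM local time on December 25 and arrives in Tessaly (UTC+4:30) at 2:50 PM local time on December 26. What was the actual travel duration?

Departure in UTC: 11:10 PM − 5:00 = 6:10 PM on Dec 25.
Arrival in UTC: 2:50 PM − 4:30 = 10:20 AM on Dec 26.
Elapsed = 10:20 AM − 6:10 PM (+1 day) = 16 hours 10 minutes.

16 hours 10 minutes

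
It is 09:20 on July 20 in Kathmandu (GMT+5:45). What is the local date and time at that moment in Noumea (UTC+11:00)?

14:35 on Jul 20

Noumea is 5:15 ahead of Kathmandu.
Shift by the zone difference: 09:20 + 5:15 = 14:35 on Jul 20 in Noumea.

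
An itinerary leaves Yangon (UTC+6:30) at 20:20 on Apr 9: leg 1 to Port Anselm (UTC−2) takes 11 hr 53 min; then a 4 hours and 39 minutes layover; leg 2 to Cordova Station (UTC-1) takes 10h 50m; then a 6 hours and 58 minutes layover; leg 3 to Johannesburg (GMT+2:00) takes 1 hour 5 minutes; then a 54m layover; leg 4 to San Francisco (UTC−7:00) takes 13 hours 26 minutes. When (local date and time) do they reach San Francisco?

08:35 on April 11

Convert departure to UTC: 20:20 − 6:30 = 13:50 UTC on Apr 9.
Add 11 hours 53 minutes leg 1 → 01:43 UTC (Apr 10).
Add 4 hours and 39 minutes layover in Port Anselm → 06:22 UTC.
Add 10 hours and 50 minutes leg 2 → 17:12 UTC.
Add 6 hours 58 minutes layover in Cordova Station → 00:10 UTC (Apr 11).
Add 1 hour 5 minutes leg 3 → 01:15 UTC.
Add 54 minutes layover in Johannesburg → 02:09 UTC.
Add 13 hours 26 minutes leg 4 → 15:35 UTC.
San Francisco is UTC−7:00, so local arrival = 15:35 − 7:00 = 08:35 on Apr 11.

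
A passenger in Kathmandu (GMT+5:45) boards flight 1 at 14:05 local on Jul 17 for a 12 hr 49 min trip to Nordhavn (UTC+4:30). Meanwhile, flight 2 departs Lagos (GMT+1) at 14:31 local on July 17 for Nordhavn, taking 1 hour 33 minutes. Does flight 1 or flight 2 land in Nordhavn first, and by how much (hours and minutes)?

the second, by 6 hours 5 minutes

Flight 1 in UTC: 14:05 − 5:45 = 08:20 on Jul 17.
+12 hours 49 minutes → arrive 21:09 UTC on Jul 17.
Flight 2 in UTC: 14:31 − 1:00 = 13:31 on Jul 17.
+1 hour 33 minutes → arrive 15:04 UTC on Jul 17.
Flight 2 lands earlier by 6 hours 5 minutes.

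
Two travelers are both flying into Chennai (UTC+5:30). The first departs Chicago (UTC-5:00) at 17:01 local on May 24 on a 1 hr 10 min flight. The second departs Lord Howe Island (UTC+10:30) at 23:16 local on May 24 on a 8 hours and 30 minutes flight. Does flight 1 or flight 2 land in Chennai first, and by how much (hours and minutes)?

Flight 1 in UTC: 17:01 + 5:00 = 22:01 on May 24.
+1 hour 10 minutes → arrive 23:11 UTC on May 24.
Flight 2 in UTC: 23:16 − 10:30 = 12:46 on May 24.
+8 hours and 30 minutes → arrive 21:16 UTC on May 24.
Flight 2 lands earlier by 1 hour 55 minutes.

the second, by 1 hour 55 minutes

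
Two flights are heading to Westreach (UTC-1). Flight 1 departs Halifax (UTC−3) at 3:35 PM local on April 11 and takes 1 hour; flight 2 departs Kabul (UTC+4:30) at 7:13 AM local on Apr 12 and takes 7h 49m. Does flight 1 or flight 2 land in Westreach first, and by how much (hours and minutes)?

the first, by 14 hours 57 minutes

Flight 1 in UTC: 3:35 PM + 3:00 = 6:35 PM on Apr 11.
+1 hour → arrive 7:35 PM UTC on Apr 11.
Flight 2 in UTC: 7:13 AM − 4:30 = 2:43 AM on Apr 12.
+7 hours and 49 minutes → arrive 10:32 AM UTC on Apr 12.
Flight 1 lands earlier by 14 hours 57 minutes.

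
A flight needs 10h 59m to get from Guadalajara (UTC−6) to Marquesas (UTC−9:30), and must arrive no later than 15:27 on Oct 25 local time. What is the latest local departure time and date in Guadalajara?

Target arrival in UTC: 15:27 + 9:30 = 00:57 on Oct 26.
Subtract 10 hours 59 minutes → departure 13:58 UTC on Oct 25.
Guadalajara is UTC−6:00: 13:58 − 6:00 = 07:58 on Oct 25.

07:58 on Oct 25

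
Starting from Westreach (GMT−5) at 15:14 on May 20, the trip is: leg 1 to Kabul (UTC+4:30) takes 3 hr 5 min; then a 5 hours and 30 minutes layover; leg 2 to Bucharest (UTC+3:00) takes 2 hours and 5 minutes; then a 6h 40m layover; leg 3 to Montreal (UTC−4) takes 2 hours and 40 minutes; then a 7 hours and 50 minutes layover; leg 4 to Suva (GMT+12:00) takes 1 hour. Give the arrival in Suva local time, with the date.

13:04 on May 22

Convert departure to UTC: 15:14 + 5:00 = 20:14 UTC on May 20.
Add 3 hours 5 minutes leg 1 → 23:19 UTC.
Add 5 hours and 30 minutes layover in Kabul → 04:49 UTC (May 21).
Add 2 hours and 5 minutes leg 2 → 06:54 UTC.
Add 6 hours 40 minutes layover in Bucharest → 13:34 UTC.
Add 2 hours and 40 minutes leg 3 → 16:14 UTC.
Add 7 hours 50 minutes layover in Montreal → 00:04 UTC (May 22).
Add 1 hour leg 4 → 01:04 UTC.
Suva is UTC+12:00, so local arrival = 01:04 + 12:00 = 13:04 on May 22.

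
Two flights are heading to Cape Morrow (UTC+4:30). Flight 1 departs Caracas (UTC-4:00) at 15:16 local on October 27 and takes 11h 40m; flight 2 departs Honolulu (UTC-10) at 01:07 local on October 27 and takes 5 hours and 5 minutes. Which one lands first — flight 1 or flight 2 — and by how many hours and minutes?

the second, by 14 hours 44 minutes

Flight 1 in UTC: 15:16 + 4:00 = 19:16 on Oct 27.
+11 hours 40 minutes → arrive 06:56 UTC on Oct 28.
Flight 2 in UTC: 01:07 + 10:00 = 11:07 on Oct 27.
+5 hours 5 minutes → arrive 16:12 UTC on Oct 27.
Flight 2 lands earlier by 14 hours 44 minutes.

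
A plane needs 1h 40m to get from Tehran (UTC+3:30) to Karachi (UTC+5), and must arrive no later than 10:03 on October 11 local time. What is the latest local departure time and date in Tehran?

Target arrival in UTC: 10:03 − 5:00 = 05:03 on Oct 11.
Subtract 1 hour and 40 minutes → departure 03:23 UTC on Oct 11.
Tehran is UTC+3:30: 03:23 + 3:30 = 06:53 on Oct 11.

06:53 on October 11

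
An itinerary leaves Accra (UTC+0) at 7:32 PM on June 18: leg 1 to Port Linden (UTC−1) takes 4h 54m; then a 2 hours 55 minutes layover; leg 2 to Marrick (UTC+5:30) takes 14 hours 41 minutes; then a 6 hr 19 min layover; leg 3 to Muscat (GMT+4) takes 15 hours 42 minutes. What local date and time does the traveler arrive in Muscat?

Accra is at UTC+0, so departure is already 7:32 PM UTC on Jun 18.
Add 4 hours 54 minutes leg 1 → 12:26 AM UTC (Jun 19).
Add 2 hours 55 minutes layover in Port Linden → 3:21 AM UTC.
Add 14 hours and 41 minutes leg 2 → 6:02 PM UTC.
Add 6 hours 19 minutes layover in Marrick → 12:21 AM UTC (Jun 20).
Add 15 hours and 42 minutes leg 3 → 4:03 PM UTC.
Muscat is UTC+4:00, so local arrival = 4:03 PM + 4:00 = 8:03 PM on Jun 20.

8:03 PM on June 20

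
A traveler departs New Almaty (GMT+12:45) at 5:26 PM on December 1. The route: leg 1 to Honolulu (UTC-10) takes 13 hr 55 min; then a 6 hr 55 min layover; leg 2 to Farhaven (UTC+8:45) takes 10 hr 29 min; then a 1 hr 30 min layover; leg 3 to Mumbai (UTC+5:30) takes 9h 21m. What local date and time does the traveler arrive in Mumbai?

Convert departure to UTC: 5:26 PM − 12:45 = 4:41 AM UTC on Dec 1.
Add 13 hours 55 minutes leg 1 → 6:36 PM UTC.
Add 6 hours 55 minutes layover in Honolulu → 1:31 AM UTC (Dec 2).
Add 10 hours 29 minutes leg 2 → 12:00 PM UTC.
Add 1 hour 30 minutes layover in Farhaven → 1:30 PM UTC.
Add 9 hours and 21 minutes leg 3 → 10:51 PM UTC.
Mumbai is UTC+5:30, so local arrival = 10:51 PM + 5:30 = 4:21 AM on Dec 3.

4:21 AM on Dec 3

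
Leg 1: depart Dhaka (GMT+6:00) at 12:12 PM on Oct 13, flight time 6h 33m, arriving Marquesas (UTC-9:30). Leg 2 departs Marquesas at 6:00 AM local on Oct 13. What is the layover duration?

Convert departure to UTC: 12:12 PM − 6:00 = 6:12 AM UTC on Oct 13.
Add 6 hours and 33 minutes flight time → 12:45 PM UTC.
Marquesas is UTC−9:30, so local arrival = 12:45 PM − 9:30 = 3:15 AM on Oct 13.
Layover = 6:00 AM − 3:15 AM = 2 hours 45 minutes.

2 hours 45 minutes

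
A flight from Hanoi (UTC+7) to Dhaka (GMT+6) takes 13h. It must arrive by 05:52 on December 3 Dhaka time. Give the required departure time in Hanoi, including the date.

Target arrival in UTC: 05:52 − 6:00 = 23:52 on Dec 2.
Subtract 13 hours → departure 10:52 UTC on Dec 2.
Hanoi is UTC+7:00: 10:52 + 7:00 = 17:52 on Dec 2.

17:52 on December 2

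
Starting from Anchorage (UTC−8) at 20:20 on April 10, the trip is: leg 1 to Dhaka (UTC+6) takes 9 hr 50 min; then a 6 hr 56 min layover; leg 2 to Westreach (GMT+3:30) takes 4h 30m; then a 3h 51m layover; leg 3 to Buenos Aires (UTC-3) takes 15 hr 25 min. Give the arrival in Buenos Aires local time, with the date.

17:52 on April 12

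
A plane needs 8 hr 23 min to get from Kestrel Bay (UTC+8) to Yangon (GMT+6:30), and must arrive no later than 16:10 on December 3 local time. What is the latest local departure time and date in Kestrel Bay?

Target arrival in UTC: 16:10 − 6:30 = 09:40 on Dec 3.
Subtract 8 hours 23 minutes → departure 01:17 UTC on Dec 3.
Kestrel Bay is UTC+8:00: 01:17 + 8:00 = 09:17 on Dec 3.

09:17 on Dec 3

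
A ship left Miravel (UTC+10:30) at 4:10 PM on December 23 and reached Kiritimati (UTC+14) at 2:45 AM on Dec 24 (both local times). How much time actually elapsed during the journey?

7 hours 5 minutes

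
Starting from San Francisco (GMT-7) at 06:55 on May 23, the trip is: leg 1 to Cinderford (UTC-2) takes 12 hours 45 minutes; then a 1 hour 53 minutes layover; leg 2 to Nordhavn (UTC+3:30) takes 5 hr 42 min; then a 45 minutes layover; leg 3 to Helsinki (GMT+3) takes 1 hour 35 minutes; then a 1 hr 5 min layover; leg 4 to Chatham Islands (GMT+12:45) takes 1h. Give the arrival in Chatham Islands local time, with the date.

Convert departure to UTC: 06:55 + 7:00 = 13:55 UTC on May 23.
Add 12 hours and 45 minutes leg 1 → 02:40 UTC (May 24).
Add 1 hour and 53 minutes layover in Cinderford → 04:33 UTC.
Add 5 hours and 42 minutes leg 2 → 10:15 UTC.
Add 45 minutes layover in Nordhavn → 11:00 UTC.
Add 1 hour 35 minutes leg 3 → 12:35 UTC.
Add 1 hour and 5 minutes layover in Helsinki → 13:40 UTC.
Add 1 hour leg 4 → 14:40 UTC.
Chatham Islands is UTC+12:45, so local arrival = 14:40 + 12:45 = 03:25 on May 25.

03:25 on May 25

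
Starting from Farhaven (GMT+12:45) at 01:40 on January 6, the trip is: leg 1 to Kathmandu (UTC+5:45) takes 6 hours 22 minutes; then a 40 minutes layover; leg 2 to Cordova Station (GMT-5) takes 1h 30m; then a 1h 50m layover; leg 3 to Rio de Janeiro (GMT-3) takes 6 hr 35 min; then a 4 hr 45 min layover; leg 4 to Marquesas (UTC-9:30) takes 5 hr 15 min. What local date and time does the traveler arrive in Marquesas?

Convert departure to UTC: 01:40 − 12:45 = 12:55 UTC on Jan 5.
Add 6 hours and 22 minutes leg 1 → 19:17 UTC.
Add 40 minutes layover in Kathmandu → 19:57 UTC.
Add 1 hour 30 minutes leg 2 → 21:27 UTC.
Add 1 hour 50 minutes layover in Cordova Station → 23:17 UTC.
Add 6 hours and 35 minutes leg 3 → 05:52 UTC (Jan 6).
Add 4 hours and 45 minutes layover in Rio de Janeiro → 10:37 UTC.
Add 5 hours and 15 minutes leg 4 → 15:52 UTC.
Marquesas is UTC−9:30, so local arrival = 15:52 − 9:30 = 06:22 on Jan 6.

06:22 on January 6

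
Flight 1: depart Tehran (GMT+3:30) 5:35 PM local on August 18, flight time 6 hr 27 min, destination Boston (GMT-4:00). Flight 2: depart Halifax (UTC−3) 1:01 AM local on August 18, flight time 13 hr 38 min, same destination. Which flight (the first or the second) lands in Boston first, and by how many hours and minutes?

the second, by 2 hours 53 minutes

Flight 1 in UTC: 5:35 PM − 3:30 = 2:05 PM on Aug 18.
+6 hours and 27 minutes → arrive 8:32 PM UTC on Aug 18.
Flight 2 in UTC: 1:01 AM + 3:00 = 4:01 AM on Aug 18.
+13 hours 38 minutes → arrive 5:39 PM UTC on Aug 18.
Flight 2 lands earlier by 2 hours 53 minutes.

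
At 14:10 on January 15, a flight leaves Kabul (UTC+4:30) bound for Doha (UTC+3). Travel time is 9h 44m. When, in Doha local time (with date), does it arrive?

Doha is 1:30 behind Kabul.
After 9 hours and 44 minutes it is 23:54 in Kabul.
Shift by the zone difference: 23:54 − 1:30 = 22:24 on Jan 15 in Doha.

22:24 on January 15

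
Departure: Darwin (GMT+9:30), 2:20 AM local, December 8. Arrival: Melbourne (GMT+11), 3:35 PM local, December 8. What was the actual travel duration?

11 hours 45 minutes

Departure in UTC: 2:20 AM − 9:30 = 4:50 PM on Dec 7.
Arrival in UTC: 3:35 PM − 11:00 = 4:35 AM on Dec 8.
Elapsed = 4:35 AM − 4:50 PM (+1 day) = 11 hours 45 minutes.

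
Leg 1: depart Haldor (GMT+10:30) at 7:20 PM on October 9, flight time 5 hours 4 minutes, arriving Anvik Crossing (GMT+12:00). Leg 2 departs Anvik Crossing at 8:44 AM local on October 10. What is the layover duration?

Convert departure to UTC: 7:20 PM − 10:30 = 8:50 AM UTC on Oct 9.
Add 5 hours 4 minutes flight time → 1:54 PM UTC.
Anvik Crossing is UTC+12:00, so local arrival = 1:54 PM + 12:00 = 1:54 AM on Oct 10.
Layover = 8:44 AM − 1:54 AM = 6 hours 50 minutes.

6 hours 50 minutes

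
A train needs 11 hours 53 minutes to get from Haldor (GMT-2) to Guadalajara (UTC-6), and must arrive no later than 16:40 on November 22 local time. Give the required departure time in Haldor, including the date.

Target arrival in UTC: 16:40 + 6:00 = 22:40 on Nov 22.
Subtract 11 hours 53 minutes → departure 10:47 UTC on Nov 22.
Haldor is UTC−2:00: 10:47 − 2:00 = 08:47 on Nov 22.

08:47 on Nov 22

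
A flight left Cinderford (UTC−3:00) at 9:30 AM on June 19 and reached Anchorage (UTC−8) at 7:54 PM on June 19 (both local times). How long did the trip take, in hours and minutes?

15 hours 24 minutes

Departure in UTC: 9:30 AM + 3:00 = 12:30 PM on Jun 19.
Arrival in UTC: 7:54 PM + 8:00 = 3:54 AM on Jun 20.
Elapsed = 3:54 AM − 12:30 PM (+1 day) = 15 hours 24 minutes.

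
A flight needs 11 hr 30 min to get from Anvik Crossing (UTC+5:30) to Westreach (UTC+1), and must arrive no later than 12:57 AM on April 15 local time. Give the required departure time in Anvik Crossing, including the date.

5:57 PM on April 14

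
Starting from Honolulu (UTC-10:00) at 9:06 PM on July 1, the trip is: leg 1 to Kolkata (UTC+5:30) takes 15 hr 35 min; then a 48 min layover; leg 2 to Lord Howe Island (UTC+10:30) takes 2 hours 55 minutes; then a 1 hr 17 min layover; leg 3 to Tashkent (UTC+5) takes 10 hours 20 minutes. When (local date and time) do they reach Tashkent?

7:01 PM on July 3

Convert departure to UTC: 9:06 PM + 10:00 = 7:06 AM UTC on Jul 2.
Add 15 hours and 35 minutes leg 1 → 10:41 PM UTC.
Add 48 minutes layover in Kolkata → 11:29 PM UTC.
Add 2 hours and 55 minutes leg 2 → 2:24 AM UTC (Jul 3).
Add 1 hour 17 minutes layover in Lord Howe Island → 3:41 AM UTC.
Add 10 hours 20 minutes leg 3 → 2:01 PM UTC.
Tashkent is UTC+5:00, so local arrival = 2:01 PM + 5:00 = 7:01 PM on Jul 3.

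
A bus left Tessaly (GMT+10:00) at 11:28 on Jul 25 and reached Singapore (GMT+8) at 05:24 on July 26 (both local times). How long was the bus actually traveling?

19 hours 56 minutes

Departure in UTC: 11:28 − 10:00 = 01:28 on Jul 25.
Arrival in UTC: 05:24 − 8:00 = 21:24 on Jul 25.
Elapsed = 21:24 − 01:28 = 19 hours 56 minutes.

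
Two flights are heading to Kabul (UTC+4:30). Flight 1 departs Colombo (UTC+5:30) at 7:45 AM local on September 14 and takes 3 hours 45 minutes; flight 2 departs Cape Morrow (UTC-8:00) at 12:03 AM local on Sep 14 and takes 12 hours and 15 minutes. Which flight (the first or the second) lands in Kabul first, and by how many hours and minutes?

Flight 1 in UTC: 7:45 AM − 5:30 = 2:15 AM on Sep 14.
+3 hours 45 minutes → arrive 6:00 AM UTC on Sep 14.
Flight 2 in UTC: 12:03 AM + 8:00 = 8:03 AM on Sep 14.
+12 hours 15 minutes → arrive 8:18 PM UTC on Sep 14.
Flight 1 lands earlier by 14 hours 18 minutes.

the first, by 14 hours 18 minutes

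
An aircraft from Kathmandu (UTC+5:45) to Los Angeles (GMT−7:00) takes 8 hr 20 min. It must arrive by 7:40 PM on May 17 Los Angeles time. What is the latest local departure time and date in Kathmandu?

Target arrival in UTC: 7:40 PM + 7:00 = 2:40 AM on May 18.
Subtract 8 hours 20 minutes → departure 6:20 PM UTC on May 17.
Kathmandu is UTC+5:45: 6:20 PM + 5:45 = 12:05 AM on May 18.

12:05 AM on May 18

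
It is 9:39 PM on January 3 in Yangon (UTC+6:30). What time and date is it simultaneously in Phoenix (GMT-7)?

8:09 AM on Jan 3

In UTC: 9:39 PM − 6:30 = 3:09 PM on Jan 3.
Phoenix is UTC−7:00: 3:09 PM − 7:00 = 8:09 AM on Jan 3.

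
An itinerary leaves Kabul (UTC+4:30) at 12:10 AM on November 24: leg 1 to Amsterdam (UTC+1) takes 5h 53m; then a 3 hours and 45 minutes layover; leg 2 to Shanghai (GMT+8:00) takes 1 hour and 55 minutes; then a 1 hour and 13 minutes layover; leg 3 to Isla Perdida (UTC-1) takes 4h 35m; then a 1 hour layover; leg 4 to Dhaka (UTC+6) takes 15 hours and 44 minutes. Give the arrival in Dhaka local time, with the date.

11:45 AM on November 25

Convert departure to UTC: 12:10 AM − 4:30 = 7:40 PM UTC on Nov 23.
Add 5 hours 53 minutes leg 1 → 1:33 AM UTC (Nov 24).
Add 3 hours 45 minutes layover in Amsterdam → 5:18 AM UTC.
Add 1 hour and 55 minutes leg 2 → 7:13 AM UTC.
Add 1 hour and 13 minutes layover in Shanghai → 8:26 AM UTC.
Add 4 hours and 35 minutes leg 3 → 1:01 PM UTC.
Add 1 hour layover in Isla Perdida → 2:01 PM UTC.
Add 15 hours and 44 minutes leg 4 → 5:45 AM UTC (Nov 25).
Dhaka is UTC+6:00, so local arrival = 5:45 AM + 6:00 = 11:45 AM on Nov 25.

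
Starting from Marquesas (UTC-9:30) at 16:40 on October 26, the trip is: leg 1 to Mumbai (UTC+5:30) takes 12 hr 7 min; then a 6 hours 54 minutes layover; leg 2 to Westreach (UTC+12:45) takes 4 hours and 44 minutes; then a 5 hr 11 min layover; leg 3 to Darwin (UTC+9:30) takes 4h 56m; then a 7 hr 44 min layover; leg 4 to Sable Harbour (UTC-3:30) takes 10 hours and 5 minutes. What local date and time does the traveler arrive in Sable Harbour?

02:21 on October 29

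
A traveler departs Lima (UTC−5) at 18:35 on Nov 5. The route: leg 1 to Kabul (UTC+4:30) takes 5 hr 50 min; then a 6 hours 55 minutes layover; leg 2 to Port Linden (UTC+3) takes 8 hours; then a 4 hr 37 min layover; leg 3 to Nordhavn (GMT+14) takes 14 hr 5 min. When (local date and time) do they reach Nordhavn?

05:02 on November 8

Convert departure to UTC: 18:35 + 5:00 = 23:35 UTC on Nov 5.
Add 5 hours and 50 minutes leg 1 → 05:25 UTC (Nov 6).
Add 6 hours 55 minutes layover in Kabul → 12:20 UTC.
Add 8 hours leg 2 → 20:20 UTC.
Add 4 hours 37 minutes layover in Port Linden → 00:57 UTC (Nov 7).
Add 14 hours and 5 minutes leg 3 → 15:02 UTC.
Nordhavn is UTC+14:00, so local arrival = 15:02 + 14:00 = 05:02 on Nov 8.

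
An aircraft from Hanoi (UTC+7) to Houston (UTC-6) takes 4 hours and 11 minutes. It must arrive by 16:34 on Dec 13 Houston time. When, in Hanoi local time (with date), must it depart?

Target arrival in UTC: 16:34 + 6:00 = 22:34 on Dec 13.
Subtract 4 hours 11 minutes → departure 18:23 UTC on Dec 13.
Hanoi is UTC+7:00: 18:23 + 7:00 = 01:23 on Dec 14.

01:23 on December 14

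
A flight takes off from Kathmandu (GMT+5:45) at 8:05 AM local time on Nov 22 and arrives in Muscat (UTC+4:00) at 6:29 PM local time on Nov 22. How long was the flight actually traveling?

Muscat is 1:45 behind Kathmandu.
Clock-face elapsed time (ignoring zones) is 10 hours 24 minutes.
Actual elapsed = 10 hours 24 minutes + 1:45 = 12 hours 9 minutes.

12 hours 9 minutes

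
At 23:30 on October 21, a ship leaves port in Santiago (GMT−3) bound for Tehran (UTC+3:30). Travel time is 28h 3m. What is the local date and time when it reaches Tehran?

10:03 on Oct 23

Convert departure to UTC: 23:30 + 3:00 = 02:30 UTC on Oct 22.
Add 28 hours 3 minutes travel time → 06:33 UTC (Oct 23).
Tehran is UTC+3:30, so local arrival = 06:33 + 3:30 = 10:03 on Oct 23.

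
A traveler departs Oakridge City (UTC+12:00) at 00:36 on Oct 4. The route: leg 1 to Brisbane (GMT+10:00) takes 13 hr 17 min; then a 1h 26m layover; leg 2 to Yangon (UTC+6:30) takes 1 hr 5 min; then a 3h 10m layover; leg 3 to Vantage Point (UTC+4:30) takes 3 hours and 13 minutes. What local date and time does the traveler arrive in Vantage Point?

15:17 on Oct 4

Convert departure to UTC: 00:36 − 12:00 = 12:36 UTC on Oct 3.
Add 13 hours 17 minutes leg 1 → 01:53 UTC (Oct 4).
Add 1 hour and 26 minutes layover in Brisbane → 03:19 UTC.
Add 1 hour and 5 minutes leg 2 → 04:24 UTC.
Add 3 hours and 10 minutes layover in Yangon → 07:34 UTC.
Add 3 hours 13 minutes leg 3 → 10:47 UTC.
Vantage Point is UTC+4:30, so local arrival = 10:47 + 4:30 = 15:17 on Oct 4.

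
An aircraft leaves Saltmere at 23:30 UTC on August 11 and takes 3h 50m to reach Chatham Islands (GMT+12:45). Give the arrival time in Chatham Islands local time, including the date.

16:05 on August 12

Departure is given in UTC: 23:30 on Aug 11.
Add 3 hours and 50 minutes → 03:20 UTC (Aug 12).
Chatham Islands is UTC+12:45: 03:20 + 12:45 = 16:05 on Aug 12.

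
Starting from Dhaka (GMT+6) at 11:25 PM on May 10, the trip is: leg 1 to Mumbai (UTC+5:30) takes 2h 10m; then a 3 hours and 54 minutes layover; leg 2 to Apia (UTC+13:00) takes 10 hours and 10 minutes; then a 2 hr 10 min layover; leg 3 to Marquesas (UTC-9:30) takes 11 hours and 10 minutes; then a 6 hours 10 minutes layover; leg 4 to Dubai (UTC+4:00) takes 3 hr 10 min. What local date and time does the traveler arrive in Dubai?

12:19 PM on May 12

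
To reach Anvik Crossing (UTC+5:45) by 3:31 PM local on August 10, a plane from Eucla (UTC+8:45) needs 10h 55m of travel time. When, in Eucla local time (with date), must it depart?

Target arrival in UTC: 3:31 PM − 5:45 = 9:46 AM on Aug 10.
Subtract 10 hours and 55 minutes → departure 10:51 PM UTC on Aug 9.
Eucla is UTC+8:45: 10:51 PM + 8:45 = 7:36 AM on Aug 10.

7:36 AM on August 10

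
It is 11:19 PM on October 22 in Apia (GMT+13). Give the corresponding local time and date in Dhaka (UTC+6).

In UTC: 11:19 PM − 13:00 = 10:19 AM on Oct 22.
Dhaka is UTC+6:00: 10:19 AM + 6:00 = 4:19 PM on Oct 22.

4:19 PM on Oct 22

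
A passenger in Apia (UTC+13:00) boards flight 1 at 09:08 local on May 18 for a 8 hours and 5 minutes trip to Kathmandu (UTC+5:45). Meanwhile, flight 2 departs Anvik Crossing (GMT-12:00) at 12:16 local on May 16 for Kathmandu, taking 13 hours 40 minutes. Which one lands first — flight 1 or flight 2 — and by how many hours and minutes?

Flight 1 in UTC: 09:08 − 13:00 = 20:08 on May 17.
+8 hours 5 minutes → arrive 04:13 UTC on May 18.
Flight 2 in UTC: 12:16 + 12:00 = 00:16 on May 17.
+13 hours and 40 minutes → arrive 13:56 UTC on May 17.
Flight 2 lands earlier by 14 hours 17 minutes.

the second, by 14 hours 17 minutes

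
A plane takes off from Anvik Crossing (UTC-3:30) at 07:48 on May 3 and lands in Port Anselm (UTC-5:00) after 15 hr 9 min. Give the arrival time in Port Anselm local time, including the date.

21:27 on May 3

Convert departure to UTC: 07:48 + 3:30 = 11:18 UTC on May 3.
Add 15 hours 9 minutes travel time → 02:27 UTC (May 4).
Port Anselm is UTC−5:00, so local arrival = 02:27 − 5:00 = 21:27 on May 3.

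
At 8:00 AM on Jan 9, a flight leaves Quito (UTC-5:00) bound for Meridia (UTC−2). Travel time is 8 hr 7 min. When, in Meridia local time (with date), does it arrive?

7:07 PM on Jan 9

Meridia is 3:00 ahead of Quito.
After 8 hours and 7 minutes it is 4:07 PM in Quito.
Shift by the zone difference: 4:07 PM + 3:00 = 7:07 PM on Jan 9 in Meridia.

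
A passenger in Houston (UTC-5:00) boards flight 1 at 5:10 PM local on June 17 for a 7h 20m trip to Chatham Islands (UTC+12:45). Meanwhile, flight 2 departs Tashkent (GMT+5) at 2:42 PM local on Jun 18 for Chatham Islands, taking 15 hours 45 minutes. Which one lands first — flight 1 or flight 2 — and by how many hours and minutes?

Flight 1 in UTC: 5:10 PM + 5:00 = 10:10 PM on Jun 17.
+7 hours and 20 minutes → arrive 5:30 AM UTC on Jun 18.
Flight 2 in UTC: 2:42 PM − 5:00 = 9:42 AM on Jun 18.
+15 hours and 45 minutes → arrive 1:27 AM UTC on Jun 19.
Flight 1 lands earlier by 19 hours 57 minutes.

the first, by 19 hours 57 minutes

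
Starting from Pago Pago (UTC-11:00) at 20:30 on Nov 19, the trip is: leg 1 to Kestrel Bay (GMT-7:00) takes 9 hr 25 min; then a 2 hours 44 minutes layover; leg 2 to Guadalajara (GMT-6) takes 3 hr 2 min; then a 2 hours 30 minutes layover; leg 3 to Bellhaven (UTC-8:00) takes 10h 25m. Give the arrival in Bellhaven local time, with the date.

03:36 on November 21

Convert departure to UTC: 20:30 + 11:00 = 07:30 UTC on Nov 20.
Add 9 hours 25 minutes leg 1 → 16:55 UTC.
Add 2 hours and 44 minutes layover in Kestrel Bay → 19:39 UTC.
Add 3 hours 2 minutes leg 2 → 22:41 UTC.
Add 2 hours 30 minutes layover in Guadalajara → 01:11 UTC (Nov 21).
Add 10 hours 25 minutes leg 3 → 11:36 UTC.
Bellhaven is UTC−8:00, so local arrival = 11:36 − 8:00 = 03:36 on Nov 21.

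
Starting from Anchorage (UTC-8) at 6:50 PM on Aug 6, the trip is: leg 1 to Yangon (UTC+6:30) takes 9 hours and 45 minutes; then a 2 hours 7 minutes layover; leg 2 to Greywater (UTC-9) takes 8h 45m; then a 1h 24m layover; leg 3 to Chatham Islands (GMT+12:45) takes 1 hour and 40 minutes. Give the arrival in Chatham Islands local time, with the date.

Convert departure to UTC: 6:50 PM + 8:00 = 2:50 AM UTC on Aug 7.
Add 9 hours and 45 minutes leg 1 → 12:35 PM UTC.
Add 2 hours and 7 minutes layover in Yangon → 2:42 PM UTC.
Add 8 hours and 45 minutes leg 2 → 11:27 PM UTC.
Add 1 hour 24 minutes layover in Greywater → 12:51 AM UTC (Aug 8).
Add 1 hour 40 minutes leg 3 → 2:31 AM UTC.
Chatham Islands is UTC+12:45, so local arrival = 2:31 AM + 12:45 = 3:16 PM on Aug 8.

3:16 PM on August 8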